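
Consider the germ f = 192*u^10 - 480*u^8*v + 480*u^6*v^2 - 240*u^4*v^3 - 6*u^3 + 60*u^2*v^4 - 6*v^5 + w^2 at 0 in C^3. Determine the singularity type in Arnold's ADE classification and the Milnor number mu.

Type E8, Milnor number mu = 8.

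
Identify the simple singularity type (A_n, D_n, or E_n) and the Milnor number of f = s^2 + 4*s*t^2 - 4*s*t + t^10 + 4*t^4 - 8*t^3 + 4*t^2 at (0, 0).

Type A9, Milnor number mu = 9.

The Hessian of f at 0 has rank 1. Corank 1: A-series; mu = 9 gives A_9.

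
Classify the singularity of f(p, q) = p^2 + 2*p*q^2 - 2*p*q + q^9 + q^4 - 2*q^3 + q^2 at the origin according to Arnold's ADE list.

The Hessian of f at 0 has rank 1. Corank 1: A-series; mu = 8 gives A_8.

A_{8}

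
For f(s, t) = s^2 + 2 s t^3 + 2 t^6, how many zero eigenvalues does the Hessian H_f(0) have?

Hessian at 0 has rank 1.

1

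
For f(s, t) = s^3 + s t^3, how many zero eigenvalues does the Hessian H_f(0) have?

2

Hessian at 0 has rank 0.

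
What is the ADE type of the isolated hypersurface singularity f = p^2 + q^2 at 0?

The Hessian of f at 0 has rank 2. Corank 0: nondegenerate Morse point, so A_1.

A_1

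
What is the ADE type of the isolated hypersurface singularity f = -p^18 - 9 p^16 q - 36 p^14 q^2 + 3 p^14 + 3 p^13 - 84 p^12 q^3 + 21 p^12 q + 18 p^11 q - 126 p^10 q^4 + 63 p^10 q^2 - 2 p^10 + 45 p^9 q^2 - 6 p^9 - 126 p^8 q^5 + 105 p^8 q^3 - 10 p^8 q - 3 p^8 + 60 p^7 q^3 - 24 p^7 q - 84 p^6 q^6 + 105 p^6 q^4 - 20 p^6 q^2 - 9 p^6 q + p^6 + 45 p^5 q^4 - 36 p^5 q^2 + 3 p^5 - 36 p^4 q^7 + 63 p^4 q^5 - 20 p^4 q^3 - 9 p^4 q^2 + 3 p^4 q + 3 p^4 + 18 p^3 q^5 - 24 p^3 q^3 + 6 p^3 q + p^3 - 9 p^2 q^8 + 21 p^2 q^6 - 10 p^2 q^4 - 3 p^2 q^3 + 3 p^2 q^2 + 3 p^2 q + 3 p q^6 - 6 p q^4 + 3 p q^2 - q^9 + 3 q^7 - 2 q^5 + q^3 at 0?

The Hessian of f at 0 has rank 0. Corank 2; j^3 = (p + q)^3 is a perfect cube, so E-series; the 5-jet and mu = 8 give E_8.

E8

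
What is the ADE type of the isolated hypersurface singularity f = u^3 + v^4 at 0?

E6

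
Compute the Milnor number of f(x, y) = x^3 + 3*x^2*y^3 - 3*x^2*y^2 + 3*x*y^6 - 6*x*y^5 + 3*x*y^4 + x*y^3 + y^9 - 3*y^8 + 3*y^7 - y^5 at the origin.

7

The Hessian of f at 0 is [[0, 0], [0, 0]] with rank 0, so corank 2. A Groebner basis of the Jacobian ideal J(f) in C{x,y} is {-x^2 + y^4 - y^3/3, x^3, x^2*y + x^2/3 + y^3/9, -x^2 + x*y^2 - y^3/3}; counting standard monomials gives mu = 7. Corank 2; j^3 = x^3 is a perfect cube, so E-series; the 4-jet and mu = 7 give E_7.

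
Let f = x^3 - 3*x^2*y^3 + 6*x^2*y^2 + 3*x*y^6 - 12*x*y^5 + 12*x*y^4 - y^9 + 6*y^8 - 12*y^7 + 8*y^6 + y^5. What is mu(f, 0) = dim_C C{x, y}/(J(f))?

The Hessian of f at 0 is [[0, 0], [0, 0]] with rank 0, so corank 2. A Groebner basis of the Jacobian ideal J(f) in C{x,y} is {-x^2/2 + x*y^3 - 2*x*y^2, y^4, x^3, x^2*y + 2*x^2 + 8*x*y^2}; counting standard monomials gives mu = 8. Corank 2; j^3 = x^3 is a perfect cube, so E-series; the 5-jet and mu = 8 give E_8.

8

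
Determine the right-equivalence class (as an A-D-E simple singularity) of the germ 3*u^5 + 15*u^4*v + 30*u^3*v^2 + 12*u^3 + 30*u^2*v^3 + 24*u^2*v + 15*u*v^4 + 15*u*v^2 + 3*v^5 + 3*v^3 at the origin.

D_6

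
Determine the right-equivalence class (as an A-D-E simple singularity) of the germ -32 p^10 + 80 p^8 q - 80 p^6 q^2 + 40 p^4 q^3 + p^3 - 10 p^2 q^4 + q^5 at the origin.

E_8

The Hessian of f at 0 has rank 0. Corank 2; j^3 = p^3 is a perfect cube, so E-series; the 5-jet and mu = 8 give E_8.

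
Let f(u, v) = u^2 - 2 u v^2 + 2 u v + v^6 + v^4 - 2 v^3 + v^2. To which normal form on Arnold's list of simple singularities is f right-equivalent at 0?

A_{5}

The Hessian of f at 0 has rank 1. Corank 1: A-series; mu = 5 gives A_5.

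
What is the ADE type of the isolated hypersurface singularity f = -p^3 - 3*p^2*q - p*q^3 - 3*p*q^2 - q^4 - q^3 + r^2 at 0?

The Hessian of f at 0 has rank 1. Corank 2; j^3 = -(p + q)^3 is a perfect cube, so E-series; the 4-jet and mu = 7 give E_7.

E_7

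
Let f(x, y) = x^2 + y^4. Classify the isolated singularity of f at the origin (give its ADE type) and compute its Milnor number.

The Hessian of f at 0 has rank 1. Corank 1: A-series; mu = 3 gives A_3.

Type A3, Milnor number mu = 3.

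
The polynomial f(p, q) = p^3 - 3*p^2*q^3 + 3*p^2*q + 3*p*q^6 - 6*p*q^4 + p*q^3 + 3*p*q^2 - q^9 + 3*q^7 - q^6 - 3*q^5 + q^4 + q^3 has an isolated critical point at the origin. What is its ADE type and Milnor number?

The Hessian of f at 0 is [[0, 0], [0, 0]] with rank 0, so corank 2. A Groebner basis of the Jacobian ideal J(f) in C{p,q} is {p^3 + 3*p^2*q + 6*p^2 + 12*p*q + 6*q^2, -3*p^2 + p*q^2 - 6*p*q - 3*q^2, 3*p^2 + 6*p*q + q^3 + 3*q^2}; counting standard monomials gives mu = 7. Corank 2; j^3 = (p + q)^3 is a perfect cube, so E-series; the 4-jet and mu = 7 give E_7.

Type E_{7}, Milnor number mu = 7.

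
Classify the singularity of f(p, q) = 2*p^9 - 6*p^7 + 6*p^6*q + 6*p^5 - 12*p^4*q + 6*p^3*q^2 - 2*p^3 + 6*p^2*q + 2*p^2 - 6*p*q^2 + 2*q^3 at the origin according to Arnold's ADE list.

The Hessian of f at 0 is [[4, 0], [0, 0]] with rank 1, so corank 1. A Groebner basis of the Jacobian ideal J(f) in C{p,q} is {q^2, p}; counting standard monomials gives mu = 2. Corank 1: A-series; mu = 2 gives A_2.

A2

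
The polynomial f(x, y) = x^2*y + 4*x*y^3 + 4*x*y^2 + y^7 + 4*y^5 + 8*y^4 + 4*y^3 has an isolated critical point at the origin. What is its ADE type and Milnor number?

Type D8, Milnor number mu = 8.

The Hessian of f at 0 has rank 0. Corank 2; j^3 = y*(x + 2*y)^2 has shape L^2 M (L != M), so D-series; mu = 8 gives D_8.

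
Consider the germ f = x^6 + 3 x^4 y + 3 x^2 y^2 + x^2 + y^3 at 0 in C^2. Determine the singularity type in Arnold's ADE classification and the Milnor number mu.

The Hessian of f at 0 has rank 1. Corank 1: A-series; mu = 2 gives A_2.

Type A_{2}, Milnor number mu = 2.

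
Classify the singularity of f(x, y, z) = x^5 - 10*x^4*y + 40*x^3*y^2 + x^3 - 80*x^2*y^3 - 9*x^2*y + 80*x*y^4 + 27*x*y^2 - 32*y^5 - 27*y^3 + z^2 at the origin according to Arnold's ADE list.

The Hessian of f at 0 has rank 1. Corank 2; j^3 = (x - 3*y)^3 is a perfect cube, so E-series; the 5-jet and mu = 8 give E_8.

E8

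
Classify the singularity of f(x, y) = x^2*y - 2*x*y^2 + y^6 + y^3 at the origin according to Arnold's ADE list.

D_7

The Hessian of f at 0 has rank 0. Corank 2; j^3 = y*(x - y)^2 has shape L^2 M (L != M), so D-series; mu = 7 gives D_7.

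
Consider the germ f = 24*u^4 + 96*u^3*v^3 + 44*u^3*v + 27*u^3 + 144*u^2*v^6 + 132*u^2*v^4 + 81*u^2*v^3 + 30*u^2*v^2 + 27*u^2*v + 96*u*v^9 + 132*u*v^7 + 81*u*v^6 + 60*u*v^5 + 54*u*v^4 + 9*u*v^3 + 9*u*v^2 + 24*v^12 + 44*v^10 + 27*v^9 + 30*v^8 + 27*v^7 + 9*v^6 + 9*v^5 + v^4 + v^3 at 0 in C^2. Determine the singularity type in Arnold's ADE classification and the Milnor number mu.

Type E7, Milnor number mu = 7.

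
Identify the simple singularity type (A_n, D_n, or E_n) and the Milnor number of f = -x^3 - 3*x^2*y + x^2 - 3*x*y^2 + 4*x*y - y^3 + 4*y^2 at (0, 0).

Type A2, Milnor number mu = 2.

The Hessian of f at 0 has rank 1. Corank 1: A-series; mu = 2 gives A_2.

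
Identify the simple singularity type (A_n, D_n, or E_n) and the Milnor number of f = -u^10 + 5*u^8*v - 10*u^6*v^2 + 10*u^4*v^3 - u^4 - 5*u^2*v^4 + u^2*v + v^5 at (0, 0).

The Hessian of f at 0 has rank 0. Corank 2; j^3 = u^2*v has shape L^2 M (L != M), so D-series; mu = 6 gives D_6.

Type D_6, Milnor number mu = 6.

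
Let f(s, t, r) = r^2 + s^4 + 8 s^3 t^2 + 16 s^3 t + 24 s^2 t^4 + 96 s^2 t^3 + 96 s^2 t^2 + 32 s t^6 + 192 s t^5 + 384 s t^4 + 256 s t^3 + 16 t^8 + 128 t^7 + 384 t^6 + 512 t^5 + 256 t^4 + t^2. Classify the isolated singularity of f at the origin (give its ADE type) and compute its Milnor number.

Type A3, Milnor number mu = 3.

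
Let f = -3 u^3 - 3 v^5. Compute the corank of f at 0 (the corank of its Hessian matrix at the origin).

2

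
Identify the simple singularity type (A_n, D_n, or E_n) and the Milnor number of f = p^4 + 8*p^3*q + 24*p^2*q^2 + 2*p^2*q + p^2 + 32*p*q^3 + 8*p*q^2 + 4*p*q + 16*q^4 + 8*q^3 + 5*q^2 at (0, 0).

The Hessian of f at 0 has rank 2. Corank 0: nondegenerate Morse point, so A_1.

Type A_{1}, Milnor number mu = 1.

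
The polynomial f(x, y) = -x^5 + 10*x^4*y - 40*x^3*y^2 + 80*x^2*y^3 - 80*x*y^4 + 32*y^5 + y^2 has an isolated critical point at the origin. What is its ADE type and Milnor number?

The Hessian of f at 0 is [[0, 0], [0, 2]] with rank 1, so corank 1. A Groebner basis of the Jacobian ideal J(f) in C{x,y} is {x^4, y}; counting standard monomials gives mu = 4. Corank 1: A-series; mu = 4 gives A_4.

Type A_{4}, Milnor number mu = 4.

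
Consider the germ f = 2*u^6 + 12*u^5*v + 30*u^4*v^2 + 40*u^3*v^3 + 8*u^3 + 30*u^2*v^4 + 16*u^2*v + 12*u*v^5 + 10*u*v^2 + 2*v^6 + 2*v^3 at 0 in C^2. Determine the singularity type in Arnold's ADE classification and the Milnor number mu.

The Hessian of f at 0 has rank 0. Corank 2; j^3 = 2*(u + v)*(2*u + v)^2 has shape L^2 M (L != M), so D-series; mu = 7 gives D_7.

Type D_{7}, Milnor number mu = 7.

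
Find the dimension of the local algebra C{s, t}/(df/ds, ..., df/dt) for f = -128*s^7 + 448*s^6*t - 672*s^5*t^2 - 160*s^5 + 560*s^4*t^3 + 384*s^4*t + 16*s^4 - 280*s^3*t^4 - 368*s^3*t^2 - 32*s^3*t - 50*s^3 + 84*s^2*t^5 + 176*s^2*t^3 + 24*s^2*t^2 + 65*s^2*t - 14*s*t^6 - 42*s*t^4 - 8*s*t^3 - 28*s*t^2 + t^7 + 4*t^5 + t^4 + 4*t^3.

The Hessian of f at 0 is [[0, 0], [0, 0]] with rank 0, so corank 2. A Groebner basis of the Jacobian ideal J(f) in C{s,t} is {s*t^2 + 125*s*t/4 - 25*t^2/2, 625*s*t/8 + t^3 - 125*t^2/4, s^2 - 9*s*t/10 + t^2/5}; counting standard monomials gives mu = 5. Corank 2; j^3 = -(2*s - t)*(5*s - 2*t)^2 has shape L^2 M (L != M), so D-series; mu = 5 gives D_5.

5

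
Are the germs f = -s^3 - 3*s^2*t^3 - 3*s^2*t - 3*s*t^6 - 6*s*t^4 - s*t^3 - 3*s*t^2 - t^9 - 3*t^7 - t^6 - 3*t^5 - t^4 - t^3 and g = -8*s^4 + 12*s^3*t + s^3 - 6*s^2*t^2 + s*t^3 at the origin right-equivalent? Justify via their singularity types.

The Hessian of f at 0 has rank 0. Corank 2; j^3 = -(s + t)^3 is a perfect cube, so E-series; the 4-jet and mu = 7 give E_7. The Hessian of g at 0 has rank 0. Corank 2; j^3 = s^3 is a perfect cube, so E-series; the 4-jet and mu = 7 give E_7. Both have type E_7, hence right-equivalent.

Yes.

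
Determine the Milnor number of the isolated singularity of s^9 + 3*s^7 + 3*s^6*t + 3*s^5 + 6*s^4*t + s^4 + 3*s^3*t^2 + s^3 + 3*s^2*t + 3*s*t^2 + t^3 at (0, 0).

The Hessian of f at 0 is [[0, 0], [0, 0]] with rank 0, so corank 2. A Groebner basis of the Jacobian ideal J(f) in C{s,t} is {t^4, s*t^2 + 2*t^3/3, s^2 + 2*s*t + t^2}; counting standard monomials gives mu = 6. Corank 2; j^3 = (s + t)^3 is a perfect cube, so E-series; the 4-jet and mu = 6 give E_6.

6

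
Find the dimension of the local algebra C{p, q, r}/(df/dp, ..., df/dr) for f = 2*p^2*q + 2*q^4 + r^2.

5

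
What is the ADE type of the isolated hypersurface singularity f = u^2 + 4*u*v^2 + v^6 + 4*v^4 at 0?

The Hessian of f at 0 is [[2, 0], [0, 0]] with rank 1, so corank 1. A Groebner basis of the Jacobian ideal J(f) in C{u,v} is {u^3, u^2*v, u/2 + v^2}; counting standard monomials gives mu = 5. Corank 1: A-series; mu = 5 gives A_5.

A_5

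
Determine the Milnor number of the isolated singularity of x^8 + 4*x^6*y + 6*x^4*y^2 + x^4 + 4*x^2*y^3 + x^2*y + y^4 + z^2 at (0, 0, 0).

5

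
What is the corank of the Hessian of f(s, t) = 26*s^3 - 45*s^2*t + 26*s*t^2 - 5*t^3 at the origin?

The Hessian at 0 is [[0, 0], [0, 0]] of rank 0; hence corank 2.

2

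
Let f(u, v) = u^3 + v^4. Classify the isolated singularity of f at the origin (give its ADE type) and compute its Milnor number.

Type E_6, Milnor number mu = 6.

The Hessian of f at 0 is [[0, 0], [0, 0]] with rank 0, so corank 2. A Groebner basis of the Jacobian ideal J(f) in C{u,v} is {v^3, u^2}; counting standard monomials gives mu = 6. Corank 2; j^3 = u^3 is a perfect cube, so E-series; the 4-jet and mu = 6 give E_6.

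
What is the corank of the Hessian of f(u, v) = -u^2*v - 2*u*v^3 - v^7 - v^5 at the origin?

2

The Hessian at 0 is [[0, 0], [0, 0]] of rank 0; hence corank 2.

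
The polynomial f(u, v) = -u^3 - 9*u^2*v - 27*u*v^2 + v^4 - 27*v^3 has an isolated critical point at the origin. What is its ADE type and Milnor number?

Type E_{6}, Milnor number mu = 6.

The Hessian of f at 0 has rank 0. Corank 2; j^3 = -(u + 3*v)^3 is a perfect cube, so E-series; the 4-jet and mu = 6 give E_6.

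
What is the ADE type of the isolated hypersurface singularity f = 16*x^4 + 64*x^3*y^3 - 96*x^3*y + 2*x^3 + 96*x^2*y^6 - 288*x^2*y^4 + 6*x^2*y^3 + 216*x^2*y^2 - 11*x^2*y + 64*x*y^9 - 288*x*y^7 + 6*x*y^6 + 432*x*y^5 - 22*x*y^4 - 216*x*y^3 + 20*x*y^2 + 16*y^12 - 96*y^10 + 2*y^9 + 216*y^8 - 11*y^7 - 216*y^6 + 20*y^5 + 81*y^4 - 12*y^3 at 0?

The Hessian of f at 0 has rank 0. Corank 2; j^3 = (x - 2*y)^2*(2*x - 3*y) has shape L^2 M (L != M), so D-series; mu = 5 gives D_5.

D5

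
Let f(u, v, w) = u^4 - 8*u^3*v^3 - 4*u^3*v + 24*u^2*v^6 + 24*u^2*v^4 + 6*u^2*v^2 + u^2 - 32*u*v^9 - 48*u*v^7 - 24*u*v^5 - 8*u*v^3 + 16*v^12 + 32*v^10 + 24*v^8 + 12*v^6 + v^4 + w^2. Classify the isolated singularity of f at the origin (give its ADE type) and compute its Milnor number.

Type A_3, Milnor number mu = 3.

The Hessian of f at 0 is [[2, 0, 0], [0, 0, 0], [0, 0, 2]] with rank 2, so corank 1. A Groebner basis of the Jacobian ideal J(f) in C{u,v,w} is {v^3, u, w}; counting standard monomials gives mu = 3. Corank 1: A-series; mu = 3 gives A_3.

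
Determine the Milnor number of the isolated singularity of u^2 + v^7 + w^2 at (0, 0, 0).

The Hessian of f at 0 has rank 2. Corank 1: A-series; mu = 6 gives A_6.

6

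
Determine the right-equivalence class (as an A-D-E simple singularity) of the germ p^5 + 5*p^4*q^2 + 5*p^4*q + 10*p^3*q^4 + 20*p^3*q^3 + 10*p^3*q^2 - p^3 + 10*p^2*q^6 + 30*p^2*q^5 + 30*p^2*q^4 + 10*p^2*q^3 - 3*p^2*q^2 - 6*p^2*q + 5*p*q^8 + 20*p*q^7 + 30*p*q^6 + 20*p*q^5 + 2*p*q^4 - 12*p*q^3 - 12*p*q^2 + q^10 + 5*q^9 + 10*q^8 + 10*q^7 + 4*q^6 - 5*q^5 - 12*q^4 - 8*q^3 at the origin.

E_{8}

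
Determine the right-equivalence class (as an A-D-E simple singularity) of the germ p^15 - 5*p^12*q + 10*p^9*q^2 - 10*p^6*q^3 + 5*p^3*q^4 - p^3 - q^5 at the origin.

E_8

The Hessian of f at 0 is [[0, 0], [0, 0]] with rank 0, so corank 2. A Groebner basis of the Jacobian ideal J(f) in C{p,q} is {q^4, p^2}; counting standard monomials gives mu = 8. Corank 2; j^3 = -p^3 is a perfect cube, so E-series; the 5-jet and mu = 8 give E_8.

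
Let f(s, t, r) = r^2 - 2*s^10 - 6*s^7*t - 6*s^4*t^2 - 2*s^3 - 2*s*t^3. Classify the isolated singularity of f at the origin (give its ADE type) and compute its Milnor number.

The Hessian of f at 0 has rank 1. Corank 2; j^3 = -2*s^3 is a perfect cube, so E-series; the 4-jet and mu = 7 give E_7.

Type E_{7}, Milnor number mu = 7.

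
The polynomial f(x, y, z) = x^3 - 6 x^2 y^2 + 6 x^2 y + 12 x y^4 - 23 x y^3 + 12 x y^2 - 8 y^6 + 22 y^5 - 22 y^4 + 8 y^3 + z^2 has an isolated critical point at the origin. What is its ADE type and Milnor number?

Type E_7, Milnor number mu = 7.

The Hessian of f at 0 has rank 1. Corank 2; j^3 = (x + 2*y)^3 is a perfect cube, so E-series; the 4-jet and mu = 7 give E_7.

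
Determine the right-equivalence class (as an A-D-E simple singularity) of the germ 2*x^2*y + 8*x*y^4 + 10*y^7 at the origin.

The Hessian of f at 0 has rank 0. Corank 2; j^3 = 2*x^2*y has shape L^2 M (L != M), so D-series; mu = 8 gives D_8.

D_{8}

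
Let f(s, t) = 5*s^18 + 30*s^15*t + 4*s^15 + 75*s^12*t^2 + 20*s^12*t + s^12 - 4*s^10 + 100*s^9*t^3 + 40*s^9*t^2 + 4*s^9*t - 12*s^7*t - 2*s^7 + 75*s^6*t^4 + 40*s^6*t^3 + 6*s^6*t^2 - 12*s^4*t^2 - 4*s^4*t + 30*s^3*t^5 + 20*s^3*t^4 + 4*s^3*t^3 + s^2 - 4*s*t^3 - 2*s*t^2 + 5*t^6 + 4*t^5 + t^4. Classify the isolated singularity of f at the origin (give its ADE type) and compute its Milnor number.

Type A_{5}, Milnor number mu = 5.

The Hessian of f at 0 is [[2, 0], [0, 0]] with rank 1, so corank 1. A Groebner basis of the Jacobian ideal J(f) in C{s,t} is {s*t^2 - s*t/2 + s/4 - t^2/4, -s/2 + t^3 + t^2/2, s^2 - s*t/2 + s/4 - t^2/4}; counting standard monomials gives mu = 5. Corank 1: A-series; mu = 5 gives A_5.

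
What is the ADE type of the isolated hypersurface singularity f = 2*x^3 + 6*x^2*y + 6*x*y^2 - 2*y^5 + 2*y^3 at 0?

The Hessian of f at 0 has rank 0. Corank 2; j^3 = 2*(x + y)^3 is a perfect cube, so E-series; the 5-jet and mu = 8 give E_8.

E_8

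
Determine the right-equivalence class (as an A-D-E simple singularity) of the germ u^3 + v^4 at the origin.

E_6

The Hessian of f at 0 is [[0, 0], [0, 0]] with rank 0, so corank 2. A Groebner basis of the Jacobian ideal J(f) in C{u,v} is {v^3, u^2}; counting standard monomials gives mu = 6. Corank 2; j^3 = u^3 is a perfect cube, so E-series; the 4-jet and mu = 6 give E_6.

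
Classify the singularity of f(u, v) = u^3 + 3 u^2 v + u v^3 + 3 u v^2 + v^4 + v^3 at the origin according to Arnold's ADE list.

E_{7}

The Hessian of f at 0 has rank 0. Corank 2; j^3 = (u + v)^3 is a perfect cube, so E-series; the 4-jet and mu = 7 give E_7.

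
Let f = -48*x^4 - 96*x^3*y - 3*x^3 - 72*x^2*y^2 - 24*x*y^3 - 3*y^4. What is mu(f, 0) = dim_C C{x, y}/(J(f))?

The Hessian of f at 0 is [[0, 0], [0, 0]] with rank 0, so corank 2. A Groebner basis of the Jacobian ideal J(f) in C{x,y} is {y^4, x*y^2 + y^3/6, x^2}; counting standard monomials gives mu = 6. Corank 2; j^3 = -3*x^3 is a perfect cube, so E-series; the 4-jet and mu = 6 give E_6.

6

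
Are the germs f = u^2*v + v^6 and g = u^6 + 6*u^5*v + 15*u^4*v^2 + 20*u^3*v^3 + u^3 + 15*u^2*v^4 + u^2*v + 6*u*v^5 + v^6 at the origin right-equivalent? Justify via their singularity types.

The Hessian of f at 0 is [[0, 0], [0, 0]] with rank 0, so corank 2. A Groebner basis of the Jacobian ideal J(f) in C{u,v} is {u^2/6 + v^5, u^3, u*v}; counting standard monomials gives mu = 7. Corank 2; j^3 = u^2*v has shape L^2 M (L != M), so D-series; mu = 7 gives D_7. The Hessian of g at 0 is [[0, 0], [0, 0]] with rank 0, so corank 2. A Groebner basis of the Jacobian ideal J(g) in C{u,v} is {-u*v/6 + v^5, u*v^2, u^2 + u*v}; counting standard monomials gives mu = 7. Corank 2; j^3 = u^2*(u + v) has shape L^2 M (L != M), so D-series; mu = 7 gives D_7. Both have type D_7, hence right-equivalent.

Yes.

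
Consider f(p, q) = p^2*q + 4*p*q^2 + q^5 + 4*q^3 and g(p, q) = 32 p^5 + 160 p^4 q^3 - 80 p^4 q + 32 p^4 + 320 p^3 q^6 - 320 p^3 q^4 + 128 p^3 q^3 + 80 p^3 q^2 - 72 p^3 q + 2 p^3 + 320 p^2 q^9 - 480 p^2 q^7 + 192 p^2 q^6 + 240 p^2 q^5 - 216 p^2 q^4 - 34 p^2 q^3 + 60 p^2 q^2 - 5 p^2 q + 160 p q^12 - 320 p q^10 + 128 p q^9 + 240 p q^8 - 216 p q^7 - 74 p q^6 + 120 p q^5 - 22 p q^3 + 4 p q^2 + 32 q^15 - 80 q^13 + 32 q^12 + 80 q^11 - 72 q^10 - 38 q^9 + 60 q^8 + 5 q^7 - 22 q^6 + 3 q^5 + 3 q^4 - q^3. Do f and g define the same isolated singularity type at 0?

No.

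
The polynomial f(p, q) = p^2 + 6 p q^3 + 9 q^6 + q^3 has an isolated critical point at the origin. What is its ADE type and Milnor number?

Type A_2, Milnor number mu = 2.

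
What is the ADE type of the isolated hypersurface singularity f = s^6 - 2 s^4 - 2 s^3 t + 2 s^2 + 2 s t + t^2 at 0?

A1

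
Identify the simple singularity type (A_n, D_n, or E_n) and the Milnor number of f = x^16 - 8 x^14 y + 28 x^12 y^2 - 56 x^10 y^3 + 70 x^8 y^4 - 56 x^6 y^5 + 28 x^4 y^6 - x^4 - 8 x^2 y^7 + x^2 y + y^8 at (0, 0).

Type D_9, Milnor number mu = 9.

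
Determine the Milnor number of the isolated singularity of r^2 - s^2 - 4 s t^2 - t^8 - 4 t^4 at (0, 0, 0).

7

The Hessian of f at 0 has rank 2. Corank 1: A-series; mu = 7 gives A_7.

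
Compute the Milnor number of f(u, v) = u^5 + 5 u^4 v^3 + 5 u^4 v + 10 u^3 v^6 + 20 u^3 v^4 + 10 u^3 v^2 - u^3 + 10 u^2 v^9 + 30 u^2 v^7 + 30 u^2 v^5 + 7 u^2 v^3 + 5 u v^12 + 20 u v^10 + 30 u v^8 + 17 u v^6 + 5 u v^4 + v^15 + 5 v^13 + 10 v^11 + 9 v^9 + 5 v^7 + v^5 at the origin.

8

The Hessian of f at 0 is [[0, 0], [0, 0]] with rank 0, so corank 2. A Groebner basis of the Jacobian ideal J(f) in C{u,v} is {u^2/2 + u*v^3, -2*u^2 + v^4, u^3, u^2*v}; counting standard monomials gives mu = 8. Corank 2; j^3 = -u^3 is a perfect cube, so E-series; the 5-jet and mu = 8 give E_8.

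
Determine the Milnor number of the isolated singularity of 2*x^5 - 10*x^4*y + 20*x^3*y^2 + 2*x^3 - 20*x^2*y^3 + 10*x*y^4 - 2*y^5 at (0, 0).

The Hessian of f at 0 has rank 0. Corank 2; j^3 = 2*x^3 is a perfect cube, so E-series; the 5-jet and mu = 8 give E_8.

8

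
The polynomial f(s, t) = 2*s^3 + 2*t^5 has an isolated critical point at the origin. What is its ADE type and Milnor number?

Type E_{8}, Milnor number mu = 8.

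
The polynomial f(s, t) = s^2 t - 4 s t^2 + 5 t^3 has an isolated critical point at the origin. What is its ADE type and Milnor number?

The Hessian of f at 0 is [[0, 0], [0, 0]] with rank 0, so corank 2. A Groebner basis of the Jacobian ideal J(f) in C{s,t} is {t^3, s^2 - t^2, s*t - 2*t^2}; counting standard monomials gives mu = 4. Corank 2; j^3 = t*(s^2 - 4*s*t + 5*t^2) splits into three distinct lines over C (the quadratic factor has nonzero discriminant), so D_4.

Type D_4, Milnor number mu = 4.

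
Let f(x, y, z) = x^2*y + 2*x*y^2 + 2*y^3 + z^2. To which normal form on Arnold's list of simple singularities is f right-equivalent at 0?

The Hessian of f at 0 has rank 1. Corank 2; j^3 = y*(x^2 + 2*x*y + 2*y^2) splits into three distinct lines over C (the quadratic factor has nonzero discriminant), so D_4.

D_{4}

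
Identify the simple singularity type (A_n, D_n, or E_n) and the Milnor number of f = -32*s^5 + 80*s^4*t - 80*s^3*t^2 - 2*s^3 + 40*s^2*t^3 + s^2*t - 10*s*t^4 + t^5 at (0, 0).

The Hessian of f at 0 has rank 0. Corank 2; j^3 = -s^2*(2*s - t) has shape L^2 M (L != M), so D-series; mu = 6 gives D_6.

Type D_{6}, Milnor number mu = 6.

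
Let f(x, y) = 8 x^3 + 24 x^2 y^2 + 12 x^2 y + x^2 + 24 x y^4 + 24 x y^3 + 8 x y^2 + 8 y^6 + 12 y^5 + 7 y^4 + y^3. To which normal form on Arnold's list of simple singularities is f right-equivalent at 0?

A2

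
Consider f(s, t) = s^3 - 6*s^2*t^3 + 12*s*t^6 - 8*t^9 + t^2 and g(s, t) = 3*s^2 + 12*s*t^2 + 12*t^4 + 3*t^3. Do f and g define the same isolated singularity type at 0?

The Hessian of f at 0 is [[0, 0], [0, 2]] with rank 1, so corank 1. A Groebner basis of the Jacobian ideal J(f) in C{s,t} is {s^2, t}; counting standard monomials gives mu = 2. Corank 1: A-series; mu = 2 gives A_2. The Hessian of g at 0 is [[6, 0], [0, 0]] with rank 1, so corank 1. A Groebner basis of the Jacobian ideal J(g) in C{s,t} is {t^2, s}; counting standard monomials gives mu = 2. Corank 1: A-series; mu = 2 gives A_2. Both have type A_2, hence right-equivalent.

Yes.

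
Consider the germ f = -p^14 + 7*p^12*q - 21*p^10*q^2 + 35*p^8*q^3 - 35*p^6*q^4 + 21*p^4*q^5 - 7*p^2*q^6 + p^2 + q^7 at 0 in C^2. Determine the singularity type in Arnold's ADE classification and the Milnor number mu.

Type A_{6}, Milnor number mu = 6.

The Hessian of f at 0 has rank 1. Corank 1: A-series; mu = 6 gives A_6.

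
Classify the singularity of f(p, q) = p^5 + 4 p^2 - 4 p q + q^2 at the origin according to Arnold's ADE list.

A4

The Hessian of f at 0 is [[8, -4], [-4, 2]] with rank 1, so corank 1. A Groebner basis of the Jacobian ideal J(f) in C{p,q} is {q^4, p - q/2}; counting standard monomials gives mu = 4. Corank 1: A-series; mu = 4 gives A_4.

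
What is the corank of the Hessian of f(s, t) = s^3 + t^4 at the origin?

2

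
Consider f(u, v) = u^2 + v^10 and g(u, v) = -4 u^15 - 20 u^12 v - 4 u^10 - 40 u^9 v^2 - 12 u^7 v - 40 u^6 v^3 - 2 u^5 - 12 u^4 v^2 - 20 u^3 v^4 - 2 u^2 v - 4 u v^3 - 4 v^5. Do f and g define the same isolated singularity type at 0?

No.

The Hessian of f at 0 has rank 1. Corank 1: A-series; mu = 9 gives A_9. The Hessian of g at 0 has rank 0. Corank 2; j^3 = -2*u^2*v has shape L^2 M (L != M), so D-series; mu = 6 gives D_6. f is A_9 but g is D_6, hence not right-equivalent.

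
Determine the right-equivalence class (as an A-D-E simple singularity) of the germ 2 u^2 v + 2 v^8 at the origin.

The Hessian of f at 0 is [[0, 0], [0, 0]] with rank 0, so corank 2. A Groebner basis of the Jacobian ideal J(f) in C{u,v} is {u^2/8 + v^7, u^3, u*v}; counting standard monomials gives mu = 9. Corank 2; j^3 = 2*u^2*v has shape L^2 M (L != M), so D-series; mu = 9 gives D_9.

D_{9}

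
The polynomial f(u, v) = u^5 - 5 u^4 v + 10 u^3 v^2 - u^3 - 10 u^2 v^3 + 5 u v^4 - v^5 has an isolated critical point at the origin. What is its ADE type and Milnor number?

Type E_{8}, Milnor number mu = 8.

The Hessian of f at 0 is [[0, 0], [0, 0]] with rank 0, so corank 2. A Groebner basis of the Jacobian ideal J(f) in C{u,v} is {v^5, u*v^3 - v^4/4, u^2}; counting standard monomials gives mu = 8. Corank 2; j^3 = -u^3 is a perfect cube, so E-series; the 5-jet and mu = 8 give E_8.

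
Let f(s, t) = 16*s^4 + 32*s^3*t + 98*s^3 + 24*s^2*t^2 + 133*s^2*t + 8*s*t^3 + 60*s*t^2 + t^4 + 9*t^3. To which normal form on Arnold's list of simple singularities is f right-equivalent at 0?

D5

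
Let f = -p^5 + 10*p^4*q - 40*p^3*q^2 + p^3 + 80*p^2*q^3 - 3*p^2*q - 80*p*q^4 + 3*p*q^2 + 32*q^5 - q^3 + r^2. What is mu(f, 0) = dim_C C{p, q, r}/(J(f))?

The Hessian of f at 0 is [[0, 0, 0], [0, 0, 0], [0, 0, 2]] with rank 1, so corank 2. A Groebner basis of the Jacobian ideal J(f) in C{p,q,r} is {q^5, p*q^3 - 5*q^4/4, p^2 - 2*p*q + q^2, r}; counting standard monomials gives mu = 8. Corank 2; j^3 = (p - q)^3 is a perfect cube, so E-series; the 5-jet and mu = 8 give E_8.

8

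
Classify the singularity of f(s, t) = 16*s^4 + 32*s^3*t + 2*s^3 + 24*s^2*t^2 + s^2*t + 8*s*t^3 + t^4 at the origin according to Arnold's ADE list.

D_{5}

The Hessian of f at 0 is [[0, 0], [0, 0]] with rank 0, so corank 2. A Groebner basis of the Jacobian ideal J(f) in C{s,t} is {s*t^2, -s*t/8 + t^3, s^2 + s*t/2}; counting standard monomials gives mu = 5. Corank 2; j^3 = s^2*(2*s + t) has shape L^2 M (L != M), so D-series; mu = 5 gives D_5.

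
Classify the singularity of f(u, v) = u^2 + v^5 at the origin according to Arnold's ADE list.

A4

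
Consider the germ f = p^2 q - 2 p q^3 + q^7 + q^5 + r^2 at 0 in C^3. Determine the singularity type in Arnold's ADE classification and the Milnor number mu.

Type D_8, Milnor number mu = 8.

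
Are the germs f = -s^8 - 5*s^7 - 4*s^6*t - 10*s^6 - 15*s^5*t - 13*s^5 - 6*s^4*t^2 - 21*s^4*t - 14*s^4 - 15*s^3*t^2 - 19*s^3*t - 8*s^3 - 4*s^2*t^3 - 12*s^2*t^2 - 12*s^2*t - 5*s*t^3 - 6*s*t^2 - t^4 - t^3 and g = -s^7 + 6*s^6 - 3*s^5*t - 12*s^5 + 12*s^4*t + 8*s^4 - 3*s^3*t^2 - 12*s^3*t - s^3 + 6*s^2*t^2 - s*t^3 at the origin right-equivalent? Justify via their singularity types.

Yes.

The Hessian of f at 0 has rank 0. Corank 2; j^3 = -(2*s + t)^3 is a perfect cube, so E-series; the 4-jet and mu = 7 give E_7. The Hessian of g at 0 has rank 0. Corank 2; j^3 = -s^3 is a perfect cube, so E-series; the 4-jet and mu = 7 give E_7. Both have type E_7, hence right-equivalent.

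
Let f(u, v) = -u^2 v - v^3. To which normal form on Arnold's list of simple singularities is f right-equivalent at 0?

D_4

The Hessian of f at 0 is [[0, 0], [0, 0]] with rank 0, so corank 2. A Groebner basis of the Jacobian ideal J(f) in C{u,v} is {v^3, u^2 + 3*v^2, u*v}; counting standard monomials gives mu = 4. Corank 2; j^3 = -v*(u^2 + v^2) splits into three distinct lines over C (the quadratic factor has nonzero discriminant), so D_4.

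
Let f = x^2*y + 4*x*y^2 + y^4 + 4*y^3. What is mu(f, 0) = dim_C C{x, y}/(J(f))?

The Hessian of f at 0 is [[0, 0], [0, 0]] with rank 0, so corank 2. A Groebner basis of the Jacobian ideal J(f) in C{x,y} is {x^3 - 2*x^2 + 8*y^2, x^2/4 + y^3 - y^2, x*y + 2*y^2}; counting standard monomials gives mu = 5. Corank 2; j^3 = y*(x + 2*y)^2 has shape L^2 M (L != M), so D-series; mu = 5 gives D_5.

5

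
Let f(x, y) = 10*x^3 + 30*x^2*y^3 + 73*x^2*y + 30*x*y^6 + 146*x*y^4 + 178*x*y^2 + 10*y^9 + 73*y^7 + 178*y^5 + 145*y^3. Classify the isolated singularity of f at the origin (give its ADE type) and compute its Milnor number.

The Hessian of f at 0 has rank 0. Corank 2; j^3 = (2*x + 5*y)*(5*x^2 + 24*x*y + 29*y^2) splits into three distinct lines over C (the quadratic factor has nonzero discriminant), so D_4.

Type D4, Milnor number mu = 4.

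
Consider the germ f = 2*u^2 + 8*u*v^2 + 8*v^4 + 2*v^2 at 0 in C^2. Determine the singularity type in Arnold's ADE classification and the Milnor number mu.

Type A_1, Milnor number mu = 1.

The Hessian of f at 0 has rank 2. Corank 0: nondegenerate Morse point, so A_1.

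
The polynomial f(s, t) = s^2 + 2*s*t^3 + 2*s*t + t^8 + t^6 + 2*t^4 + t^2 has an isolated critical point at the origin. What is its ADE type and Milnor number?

Type A_7, Milnor number mu = 7.

The Hessian of f at 0 has rank 1. Corank 1: A-series; mu = 7 gives A_7.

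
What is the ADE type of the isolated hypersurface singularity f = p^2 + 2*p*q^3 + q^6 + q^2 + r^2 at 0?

A_1

The Hessian of f at 0 has rank 3. Corank 0: nondegenerate Morse point, so A_1.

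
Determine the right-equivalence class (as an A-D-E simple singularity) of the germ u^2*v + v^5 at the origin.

D_6

The Hessian of f at 0 has rank 0. Corank 2; j^3 = u^2*v has shape L^2 M (L != M), so D-series; mu = 6 gives D_6.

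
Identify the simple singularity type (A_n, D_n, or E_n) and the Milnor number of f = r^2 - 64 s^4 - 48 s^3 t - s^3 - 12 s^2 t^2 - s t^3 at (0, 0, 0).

Type E_{7}, Milnor number mu = 7.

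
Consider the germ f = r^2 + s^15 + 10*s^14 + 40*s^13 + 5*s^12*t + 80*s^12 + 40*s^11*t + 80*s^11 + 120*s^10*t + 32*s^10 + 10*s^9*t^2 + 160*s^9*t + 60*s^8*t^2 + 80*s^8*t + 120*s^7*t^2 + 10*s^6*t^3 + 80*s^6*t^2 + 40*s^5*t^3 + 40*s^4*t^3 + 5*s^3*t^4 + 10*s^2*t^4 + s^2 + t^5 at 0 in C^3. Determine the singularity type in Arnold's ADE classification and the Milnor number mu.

The Hessian of f at 0 has rank 2. Corank 1: A-series; mu = 4 gives A_4.

Type A4, Milnor number mu = 4.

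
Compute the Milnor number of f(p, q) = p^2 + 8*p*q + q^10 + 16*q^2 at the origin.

The Hessian of f at 0 is [[2, 8], [8, 32]] with rank 1, so corank 1. A Groebner basis of the Jacobian ideal J(f) in C{p,q} is {q^9, p + 4*q}; counting standard monomials gives mu = 9. Corank 1: A-series; mu = 9 gives A_9.

9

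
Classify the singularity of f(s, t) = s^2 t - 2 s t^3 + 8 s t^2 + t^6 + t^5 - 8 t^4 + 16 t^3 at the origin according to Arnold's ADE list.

D_7

The Hessian of f at 0 has rank 0. Corank 2; j^3 = t*(s + 4*t)^2 has shape L^2 M (L != M), so D-series; mu = 7 gives D_7.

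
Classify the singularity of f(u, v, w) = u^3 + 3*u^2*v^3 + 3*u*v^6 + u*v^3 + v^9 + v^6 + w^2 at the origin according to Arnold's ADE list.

E7

The Hessian of f at 0 has rank 1. Corank 2; j^3 = u^3 is a perfect cube, so E-series; the 4-jet and mu = 7 give E_7.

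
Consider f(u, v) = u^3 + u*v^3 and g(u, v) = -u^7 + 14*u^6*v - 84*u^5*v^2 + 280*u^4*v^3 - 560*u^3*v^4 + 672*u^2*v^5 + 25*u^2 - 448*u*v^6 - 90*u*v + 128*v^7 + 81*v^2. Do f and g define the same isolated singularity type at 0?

The Hessian of f at 0 is [[0, 0], [0, 0]] with rank 0, so corank 2. A Groebner basis of the Jacobian ideal J(f) in C{u,v} is {u^3, u*v^2, 3*u^2 + v^3}; counting standard monomials gives mu = 7. Corank 2; j^3 = u^3 is a perfect cube, so E-series; the 4-jet and mu = 7 give E_7. The Hessian of g at 0 is [[50, -90], [-90, 162]] with rank 1, so corank 1. A Groebner basis of the Jacobian ideal J(g) in C{u,v} is {v^6, u - 9*v/5}; counting standard monomials gives mu = 6. Corank 1: A-series; mu = 6 gives A_6. f is E_7 but g is A_6, hence not right-equivalent.

No.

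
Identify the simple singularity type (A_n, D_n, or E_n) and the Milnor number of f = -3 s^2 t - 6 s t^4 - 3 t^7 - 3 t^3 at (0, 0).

Type D_{4}, Milnor number mu = 4.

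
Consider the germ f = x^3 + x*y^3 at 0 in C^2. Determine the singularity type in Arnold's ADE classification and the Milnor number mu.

The Hessian of f at 0 has rank 0. Corank 2; j^3 = x^3 is a perfect cube, so E-series; the 4-jet and mu = 7 give E_7.

Type E_7, Milnor number mu = 7.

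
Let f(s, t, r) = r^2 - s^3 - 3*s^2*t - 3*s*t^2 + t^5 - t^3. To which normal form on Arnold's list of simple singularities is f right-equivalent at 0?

E_{8}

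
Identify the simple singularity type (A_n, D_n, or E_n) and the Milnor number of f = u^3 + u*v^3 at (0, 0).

Type E_7, Milnor number mu = 7.

The Hessian of f at 0 has rank 0. Corank 2; j^3 = u^3 is a perfect cube, so E-series; the 4-jet and mu = 7 give E_7.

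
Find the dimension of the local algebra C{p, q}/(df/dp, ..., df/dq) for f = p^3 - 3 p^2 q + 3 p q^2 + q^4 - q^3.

The Hessian of f at 0 has rank 0. Corank 2; j^3 = (p - q)^3 is a perfect cube, so E-series; the 4-jet and mu = 6 give E_6.

6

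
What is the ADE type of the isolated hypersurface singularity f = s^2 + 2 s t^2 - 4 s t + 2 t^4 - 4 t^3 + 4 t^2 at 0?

The Hessian of f at 0 is [[2, -4], [-4, 8]] with rank 1, so corank 1. A Groebner basis of the Jacobian ideal J(f) in C{s,t} is {s^2 + 4*s - 8*t, s*t + 2*s - 4*t, s + t^2 - 2*t}; counting standard monomials gives mu = 3. Corank 1: A-series; mu = 3 gives A_3.

A_{3}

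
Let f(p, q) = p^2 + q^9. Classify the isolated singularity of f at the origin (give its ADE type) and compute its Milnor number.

Type A_{8}, Milnor number mu = 8.

The Hessian of f at 0 has rank 1. Corank 1: A-series; mu = 8 gives A_8.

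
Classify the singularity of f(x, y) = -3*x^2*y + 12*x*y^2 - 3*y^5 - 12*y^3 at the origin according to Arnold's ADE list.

D_6

The Hessian of f at 0 is [[0, 0], [0, 0]] with rank 0, so corank 2. A Groebner basis of the Jacobian ideal J(f) in C{x,y} is {x^2/5 + y^4 - 4*y^2/5, x^3 - 8*y^3, x*y - 2*y^2}; counting standard monomials gives mu = 6. Corank 2; j^3 = -3*y*(x - 2*y)^2 has shape L^2 M (L != M), so D-series; mu = 6 gives D_6.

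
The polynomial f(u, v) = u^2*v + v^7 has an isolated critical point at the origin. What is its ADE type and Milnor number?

Type D_8, Milnor number mu = 8.

The Hessian of f at 0 has rank 0. Corank 2; j^3 = u^2*v has shape L^2 M (L != M), so D-series; mu = 8 gives D_8.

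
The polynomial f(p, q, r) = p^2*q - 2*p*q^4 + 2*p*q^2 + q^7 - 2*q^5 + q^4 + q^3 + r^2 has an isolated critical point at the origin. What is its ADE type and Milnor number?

The Hessian of f at 0 is [[0, 0, 0], [0, 0, 0], [0, 0, 2]] with rank 1, so corank 2. A Groebner basis of the Jacobian ideal J(f) in C{p,q,r} is {p^3 - p^2/4 + q^2/4, p^2/4 + q^3 - q^2/4, p*q + q^2, r}; counting standard monomials gives mu = 5. Corank 2; j^3 = q*(p + q)^2 has shape L^2 M (L != M), so D-series; mu = 5 gives D_5.

Type D_{5}, Milnor number mu = 5.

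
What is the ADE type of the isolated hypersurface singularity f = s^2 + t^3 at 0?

A_{2}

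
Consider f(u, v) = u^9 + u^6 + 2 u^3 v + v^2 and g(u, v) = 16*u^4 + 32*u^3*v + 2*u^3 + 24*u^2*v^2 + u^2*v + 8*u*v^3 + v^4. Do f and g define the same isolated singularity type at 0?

The Hessian of f at 0 is [[0, 0], [0, 2]] with rank 1, so corank 1. A Groebner basis of the Jacobian ideal J(f) in C{u,v} is {u^2*v^2, u^3 + v, v^3}; counting standard monomials gives mu = 8. Corank 1: A-series; mu = 8 gives A_8. The Hessian of g at 0 is [[0, 0], [0, 0]] with rank 0, so corank 2. A Groebner basis of the Jacobian ideal J(g) in C{u,v} is {u*v^2, -u*v/8 + v^3, u^2 + u*v/2}; counting standard monomials gives mu = 5. Corank 2; j^3 = u^2*(2*u + v) has shape L^2 M (L != M), so D-series; mu = 5 gives D_5. f is A_8 but g is D_5, hence not right-equivalent.

No.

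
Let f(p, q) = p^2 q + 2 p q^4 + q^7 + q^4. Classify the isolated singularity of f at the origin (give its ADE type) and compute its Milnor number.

Type D5, Milnor number mu = 5.

The Hessian of f at 0 has rank 0. Corank 2; j^3 = p^2*q has shape L^2 M (L != M), so D-series; mu = 5 gives D_5.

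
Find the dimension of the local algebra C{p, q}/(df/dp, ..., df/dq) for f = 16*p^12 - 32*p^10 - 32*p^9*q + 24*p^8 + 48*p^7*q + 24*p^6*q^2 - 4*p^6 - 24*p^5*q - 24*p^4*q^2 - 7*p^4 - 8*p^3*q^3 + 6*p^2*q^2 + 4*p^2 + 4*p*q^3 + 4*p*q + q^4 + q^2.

The Hessian of f at 0 is [[8, 4], [4, 2]] with rank 1, so corank 1. A Groebner basis of the Jacobian ideal J(f) in C{p,q} is {q^3, p + q/2}; counting standard monomials gives mu = 3. Corank 1: A-series; mu = 3 gives A_3.

3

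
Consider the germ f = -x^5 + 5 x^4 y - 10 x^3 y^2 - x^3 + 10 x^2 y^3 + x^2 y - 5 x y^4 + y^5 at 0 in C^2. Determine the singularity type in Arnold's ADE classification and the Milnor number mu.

Type D_{6}, Milnor number mu = 6.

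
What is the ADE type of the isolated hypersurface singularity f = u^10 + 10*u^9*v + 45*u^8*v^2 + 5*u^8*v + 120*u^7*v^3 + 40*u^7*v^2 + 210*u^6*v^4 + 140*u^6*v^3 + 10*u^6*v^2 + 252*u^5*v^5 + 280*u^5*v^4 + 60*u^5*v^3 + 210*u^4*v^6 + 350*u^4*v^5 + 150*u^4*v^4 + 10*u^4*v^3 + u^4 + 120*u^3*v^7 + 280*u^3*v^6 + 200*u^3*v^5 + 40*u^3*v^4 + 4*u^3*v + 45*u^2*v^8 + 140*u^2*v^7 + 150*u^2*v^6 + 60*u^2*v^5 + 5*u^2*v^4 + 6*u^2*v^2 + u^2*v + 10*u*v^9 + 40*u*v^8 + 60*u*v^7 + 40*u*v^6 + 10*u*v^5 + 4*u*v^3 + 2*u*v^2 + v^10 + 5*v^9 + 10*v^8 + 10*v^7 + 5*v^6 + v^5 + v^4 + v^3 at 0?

D_{6}

The Hessian of f at 0 has rank 0. Corank 2; j^3 = v*(u + v)^2 has shape L^2 M (L != M), so D-series; mu = 6 gives D_6.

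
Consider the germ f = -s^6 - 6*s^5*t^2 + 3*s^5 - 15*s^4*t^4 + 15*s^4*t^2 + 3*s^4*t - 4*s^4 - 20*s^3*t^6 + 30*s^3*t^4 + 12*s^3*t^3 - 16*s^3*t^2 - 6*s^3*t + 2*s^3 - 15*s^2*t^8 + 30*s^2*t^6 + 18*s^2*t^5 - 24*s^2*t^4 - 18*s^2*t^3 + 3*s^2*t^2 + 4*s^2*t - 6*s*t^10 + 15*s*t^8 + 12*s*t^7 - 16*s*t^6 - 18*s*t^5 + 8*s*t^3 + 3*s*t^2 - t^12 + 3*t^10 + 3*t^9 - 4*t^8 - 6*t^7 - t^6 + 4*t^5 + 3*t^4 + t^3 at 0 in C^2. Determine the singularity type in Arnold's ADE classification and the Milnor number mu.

Type D4, Milnor number mu = 4.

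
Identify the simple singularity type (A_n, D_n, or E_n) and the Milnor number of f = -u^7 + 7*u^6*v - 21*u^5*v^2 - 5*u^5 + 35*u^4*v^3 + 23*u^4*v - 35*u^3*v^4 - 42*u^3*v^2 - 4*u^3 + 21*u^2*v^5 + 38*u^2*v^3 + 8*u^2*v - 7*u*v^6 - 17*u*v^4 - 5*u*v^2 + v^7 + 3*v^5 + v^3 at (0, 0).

Type D6, Milnor number mu = 6.

The Hessian of f at 0 is [[0, 0], [0, 0]] with rank 0, so corank 2. A Groebner basis of the Jacobian ideal J(f) in C{u,v} is {32*u*v/3 + v^4 - 16*v^2/3, u*v^2 - v^3/2, u^2 - 11*u*v/6 + 2*v^2/3}; counting standard monomials gives mu = 6. Corank 2; j^3 = -(u - v)*(2*u - v)^2 has shape L^2 M (L != M), so D-series; mu = 6 gives D_6.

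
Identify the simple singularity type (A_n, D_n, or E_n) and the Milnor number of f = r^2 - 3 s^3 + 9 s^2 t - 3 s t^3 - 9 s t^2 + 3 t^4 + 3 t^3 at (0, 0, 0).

Type E_7, Milnor number mu = 7.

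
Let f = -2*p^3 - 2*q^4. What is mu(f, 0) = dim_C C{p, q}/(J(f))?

6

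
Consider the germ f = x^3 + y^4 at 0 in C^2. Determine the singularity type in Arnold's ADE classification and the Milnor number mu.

The Hessian of f at 0 has rank 0. Corank 2; j^3 = x^3 is a perfect cube, so E-series; the 4-jet and mu = 6 give E_6.

Type E_6, Milnor number mu = 6.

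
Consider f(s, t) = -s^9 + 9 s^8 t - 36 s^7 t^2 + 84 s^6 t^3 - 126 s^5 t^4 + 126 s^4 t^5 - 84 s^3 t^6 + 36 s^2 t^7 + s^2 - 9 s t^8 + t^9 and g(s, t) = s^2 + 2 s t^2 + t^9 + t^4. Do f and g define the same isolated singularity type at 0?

The Hessian of f at 0 has rank 1. Corank 1: A-series; mu = 8 gives A_8. The Hessian of g at 0 has rank 1. Corank 1: A-series; mu = 8 gives A_8. Both have type A_8, hence right-equivalent.

Yes.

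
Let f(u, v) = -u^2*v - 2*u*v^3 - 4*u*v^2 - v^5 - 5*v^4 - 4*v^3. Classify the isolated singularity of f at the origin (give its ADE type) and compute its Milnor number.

Type D_{5}, Milnor number mu = 5.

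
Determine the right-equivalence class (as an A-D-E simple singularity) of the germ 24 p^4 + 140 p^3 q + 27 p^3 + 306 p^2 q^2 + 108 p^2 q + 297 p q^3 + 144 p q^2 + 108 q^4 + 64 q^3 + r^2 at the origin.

The Hessian of f at 0 has rank 1. Corank 2; j^3 = (3*p + 4*q)^3 is a perfect cube, so E-series; the 4-jet and mu = 7 give E_7.

E7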